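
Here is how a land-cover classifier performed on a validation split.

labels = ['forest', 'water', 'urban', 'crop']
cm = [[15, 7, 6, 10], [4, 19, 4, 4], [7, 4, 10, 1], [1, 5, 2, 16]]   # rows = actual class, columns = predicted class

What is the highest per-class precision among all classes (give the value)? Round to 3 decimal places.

Per-class precision (TP/(TP+FP)):
  forest: TP=15, FP=4+7+1=12 → 15/27 = 0.5556
  water: TP=19, FP=7+4+5=16 → 19/35 = 0.5429
  urban: TP=10, FP=6+4+2=12 → 10/22 = 0.4545
  crop: TP=16, FP=10+4+1=15 → 16/31 = 0.5161
Highest is class 'forest' with precision = 0.556.

0.556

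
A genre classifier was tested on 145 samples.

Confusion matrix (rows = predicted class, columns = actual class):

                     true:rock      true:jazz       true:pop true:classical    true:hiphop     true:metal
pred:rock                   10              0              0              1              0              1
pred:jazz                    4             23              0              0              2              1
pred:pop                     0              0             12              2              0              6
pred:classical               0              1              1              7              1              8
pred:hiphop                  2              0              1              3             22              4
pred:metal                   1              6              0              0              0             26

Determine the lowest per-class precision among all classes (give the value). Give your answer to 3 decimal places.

0.389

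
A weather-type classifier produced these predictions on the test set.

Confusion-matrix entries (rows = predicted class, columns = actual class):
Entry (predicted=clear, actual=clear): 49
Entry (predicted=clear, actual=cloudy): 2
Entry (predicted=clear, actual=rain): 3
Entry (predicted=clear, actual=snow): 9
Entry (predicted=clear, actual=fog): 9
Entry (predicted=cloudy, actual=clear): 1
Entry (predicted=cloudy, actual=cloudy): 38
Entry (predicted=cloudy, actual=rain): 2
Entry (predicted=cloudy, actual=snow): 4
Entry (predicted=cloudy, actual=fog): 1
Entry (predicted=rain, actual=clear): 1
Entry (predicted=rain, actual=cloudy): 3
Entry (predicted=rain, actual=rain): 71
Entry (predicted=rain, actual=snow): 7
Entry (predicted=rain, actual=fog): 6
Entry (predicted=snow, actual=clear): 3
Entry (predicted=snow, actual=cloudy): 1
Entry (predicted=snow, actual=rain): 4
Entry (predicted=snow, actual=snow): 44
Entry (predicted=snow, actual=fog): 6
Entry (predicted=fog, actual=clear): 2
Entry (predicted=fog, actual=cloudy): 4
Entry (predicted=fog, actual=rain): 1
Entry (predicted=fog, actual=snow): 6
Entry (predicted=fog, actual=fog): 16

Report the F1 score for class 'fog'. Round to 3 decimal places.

0.478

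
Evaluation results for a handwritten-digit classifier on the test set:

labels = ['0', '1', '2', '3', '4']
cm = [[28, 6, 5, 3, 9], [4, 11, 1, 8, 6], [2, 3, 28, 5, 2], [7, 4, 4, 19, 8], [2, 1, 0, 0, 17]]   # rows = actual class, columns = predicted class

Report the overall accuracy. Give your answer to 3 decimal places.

Accuracy = trace / total = (28+11+28+19+17=103) / 183 = 103/183 = 0.563

0.563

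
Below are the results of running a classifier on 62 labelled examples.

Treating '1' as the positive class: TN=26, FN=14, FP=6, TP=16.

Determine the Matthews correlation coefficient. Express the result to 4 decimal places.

MCC = (TP·TN − FP·FN) / √((TP+FP)(TP+FN)(TN+FP)(TN+FN))
Numerator = 16·26 − 6·14 = 332
Denominator = √(22·30·32·40) = √844800 = 919.1300
MCC = 332 / 919.1300 = 0.3612

0.3612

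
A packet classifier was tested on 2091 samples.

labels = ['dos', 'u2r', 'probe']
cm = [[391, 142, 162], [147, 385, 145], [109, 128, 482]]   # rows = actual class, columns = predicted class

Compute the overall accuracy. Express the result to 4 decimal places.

0.6016

Accuracy = trace / total = (391+385+482=1258) / 2091 = 1258/2091 = 0.6016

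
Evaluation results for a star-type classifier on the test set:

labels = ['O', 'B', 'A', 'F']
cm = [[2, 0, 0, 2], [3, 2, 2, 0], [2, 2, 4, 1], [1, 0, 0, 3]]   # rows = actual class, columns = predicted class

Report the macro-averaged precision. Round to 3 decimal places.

0.479

Per-class precision (TP/(TP+FP)):
  O: TP=2, FP=3+2+1=6 → 2/8 = 0.2500
  B: TP=2, FP=0+2+0=2 → 2/4 = 0.5000
  A: TP=4, FP=0+2+0=2 → 4/6 = 0.6667
  F: TP=3, FP=2+0+1=3 → 3/6 = 0.5000
Macro-precision = mean = (0.2500 + 0.5000 + 0.6667 + 0.5000) / 4 = 0.479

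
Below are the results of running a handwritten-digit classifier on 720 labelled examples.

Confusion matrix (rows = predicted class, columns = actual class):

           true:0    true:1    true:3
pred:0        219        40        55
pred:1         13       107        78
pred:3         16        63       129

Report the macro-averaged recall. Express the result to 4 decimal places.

0.6283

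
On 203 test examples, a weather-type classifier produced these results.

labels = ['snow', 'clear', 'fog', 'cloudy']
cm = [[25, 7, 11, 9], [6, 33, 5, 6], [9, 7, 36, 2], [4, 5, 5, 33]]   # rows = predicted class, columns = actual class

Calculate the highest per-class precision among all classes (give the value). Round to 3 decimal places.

0.702

Per-class precision (TP/(TP+FP)):
  snow: TP=25, FP=7+11+9=27 → 25/52 = 0.4808
  clear: TP=33, FP=6+5+6=17 → 33/50 = 0.6600
  fog: TP=36, FP=9+7+2=18 → 36/54 = 0.6667
  cloudy: TP=33, FP=4+5+5=14 → 33/47 = 0.7021
Highest is class 'cloudy' with precision = 0.702.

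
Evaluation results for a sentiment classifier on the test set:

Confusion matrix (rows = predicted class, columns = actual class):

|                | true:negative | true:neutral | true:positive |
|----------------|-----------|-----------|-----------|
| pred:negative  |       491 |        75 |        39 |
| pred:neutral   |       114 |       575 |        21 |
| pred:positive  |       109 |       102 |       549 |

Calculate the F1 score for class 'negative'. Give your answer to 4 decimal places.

0.7445

One-vs-rest for 'negative': TP = diagonal; FP = other classes predicted 'negative'; FN = 'negative' predicted as other.
F1 score = 2·TP/(2·TP+FP+FN).
negative: TP=491, FP=75+39=114, FN=114+109=223 → 982/1319 = 0.74450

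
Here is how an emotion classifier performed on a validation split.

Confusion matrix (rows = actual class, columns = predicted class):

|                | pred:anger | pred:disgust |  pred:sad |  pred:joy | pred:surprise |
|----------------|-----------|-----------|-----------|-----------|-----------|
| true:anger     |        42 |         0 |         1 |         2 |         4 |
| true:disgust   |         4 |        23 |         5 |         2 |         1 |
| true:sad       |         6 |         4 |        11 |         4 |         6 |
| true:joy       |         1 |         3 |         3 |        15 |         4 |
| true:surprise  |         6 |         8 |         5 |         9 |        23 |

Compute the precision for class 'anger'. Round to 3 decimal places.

0.712

One-vs-rest for 'anger': TP = diagonal; FP = other classes predicted 'anger'; FN = 'anger' predicted as other.
precision = TP/(TP+FP).
anger: TP=42, FP=4+6+1+6=17 → 42/59 = 0.7119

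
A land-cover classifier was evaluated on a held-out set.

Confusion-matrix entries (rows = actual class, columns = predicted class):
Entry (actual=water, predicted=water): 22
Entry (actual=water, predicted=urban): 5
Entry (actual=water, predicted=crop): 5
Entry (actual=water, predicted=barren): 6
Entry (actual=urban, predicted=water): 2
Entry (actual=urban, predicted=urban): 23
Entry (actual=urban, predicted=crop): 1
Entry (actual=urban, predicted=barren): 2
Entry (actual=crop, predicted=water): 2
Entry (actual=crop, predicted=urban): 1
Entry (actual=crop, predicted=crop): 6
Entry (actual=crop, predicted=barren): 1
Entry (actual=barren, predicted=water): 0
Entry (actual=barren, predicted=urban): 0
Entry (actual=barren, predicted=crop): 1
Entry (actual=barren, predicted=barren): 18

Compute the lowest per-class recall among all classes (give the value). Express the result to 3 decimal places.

0.579

Per-class recall (TP/(TP+FN)):
  water: TP=22, FN=5+5+6=16 → 22/38 = 0.5789
  urban: TP=23, FN=2+1+2=5 → 23/28 = 0.8214
  crop: TP=6, FN=2+1+1=4 → 6/10 = 0.6000
  barren: TP=18, FN=0+0+1=1 → 18/19 = 0.9474
Lowest is class 'water' with recall = 0.579.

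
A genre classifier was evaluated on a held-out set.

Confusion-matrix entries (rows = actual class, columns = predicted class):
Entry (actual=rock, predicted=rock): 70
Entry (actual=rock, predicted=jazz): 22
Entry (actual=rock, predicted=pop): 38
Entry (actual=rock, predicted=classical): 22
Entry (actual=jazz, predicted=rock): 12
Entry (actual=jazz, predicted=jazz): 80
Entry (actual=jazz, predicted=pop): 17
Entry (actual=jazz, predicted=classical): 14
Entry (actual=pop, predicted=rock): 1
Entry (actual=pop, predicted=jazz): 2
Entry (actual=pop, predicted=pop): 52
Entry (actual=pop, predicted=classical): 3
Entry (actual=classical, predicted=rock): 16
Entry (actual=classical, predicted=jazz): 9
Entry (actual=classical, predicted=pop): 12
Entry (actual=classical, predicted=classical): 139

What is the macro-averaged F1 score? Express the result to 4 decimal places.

Per-class F1 score (2·TP/(2·TP+FP+FN)):
  rock: TP=70, FP=12+1+16=29, FN=22+38+22=82 → 140/251 = 0.55777
  jazz: TP=80, FP=22+2+9=33, FN=12+17+14=43 → 160/236 = 0.67797
  pop: TP=52, FP=38+17+12=67, FN=1+2+3=6 → 104/177 = 0.58757
  classical: TP=139, FP=22+14+3=39, FN=16+9+12=37 → 278/354 = 0.78531
Macro-F1 score = mean = (0.55777 + 0.67797 + 0.58757 + 0.78531) / 4 = 0.6522

0.6522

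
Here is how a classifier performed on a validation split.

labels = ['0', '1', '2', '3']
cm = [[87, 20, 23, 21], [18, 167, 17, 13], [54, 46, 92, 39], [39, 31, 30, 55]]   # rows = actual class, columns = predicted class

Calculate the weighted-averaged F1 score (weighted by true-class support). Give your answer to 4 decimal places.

0.5234

Per-class F1 score (2·TP/(2·TP+FP+FN)):
  0: TP=87, FP=18+54+39=111, FN=20+23+21=64 → 174/349 = 0.49857
  1: TP=167, FP=20+46+31=97, FN=18+17+13=48 → 334/479 = 0.69729
  2: TP=92, FP=23+17+30=70, FN=54+46+39=139 → 184/393 = 0.46819
  3: TP=55, FP=21+13+39=73, FN=39+31+30=100 → 110/283 = 0.38869
Weighted-F1 score = Σ (supportᵢ/N)·F1 scoreᵢ with N=752: (151/752)·0.49857 + (215/752)·0.69729 + (231/752)·0.46819 + (155/752)·0.38869 = 0.5234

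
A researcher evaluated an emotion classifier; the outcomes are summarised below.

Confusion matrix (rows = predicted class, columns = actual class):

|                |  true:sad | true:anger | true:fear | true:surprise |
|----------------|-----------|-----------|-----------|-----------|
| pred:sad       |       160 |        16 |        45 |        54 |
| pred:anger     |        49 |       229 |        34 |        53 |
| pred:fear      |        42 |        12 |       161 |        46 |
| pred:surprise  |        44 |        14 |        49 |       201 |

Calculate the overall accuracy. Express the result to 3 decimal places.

Accuracy = trace / total = (160+229+161+201=751) / 1209 = 751/1209 = 0.621

0.621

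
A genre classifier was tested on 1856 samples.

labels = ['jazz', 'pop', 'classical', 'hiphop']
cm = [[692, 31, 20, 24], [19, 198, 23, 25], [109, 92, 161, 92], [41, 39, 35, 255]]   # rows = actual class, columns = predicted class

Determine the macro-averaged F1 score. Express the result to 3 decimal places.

0.654

Per-class F1 score (2·TP/(2·TP+FP+FN)):
  jazz: TP=692, FP=19+109+41=169, FN=31+20+24=75 → 1384/1628 = 0.8501
  pop: TP=198, FP=31+92+39=162, FN=19+23+25=67 → 396/625 = 0.6336
  classical: TP=161, FP=20+23+35=78, FN=109+92+92=293 → 322/693 = 0.4646
  hiphop: TP=255, FP=24+25+92=141, FN=41+39+35=115 → 510/766 = 0.6658
Macro-F1 score = mean = (0.8501 + 0.6336 + 0.4646 + 0.6658) / 4 = 0.654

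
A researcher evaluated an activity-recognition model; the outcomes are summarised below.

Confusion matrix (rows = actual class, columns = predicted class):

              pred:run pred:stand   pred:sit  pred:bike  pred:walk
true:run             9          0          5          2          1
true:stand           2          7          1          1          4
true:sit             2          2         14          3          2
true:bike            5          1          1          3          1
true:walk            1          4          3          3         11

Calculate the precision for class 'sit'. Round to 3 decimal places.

0.583

One-vs-rest for 'sit': TP = diagonal; FP = other classes predicted 'sit'; FN = 'sit' predicted as other.
precision = TP/(TP+FP).
sit: TP=14, FP=5+1+1+3=10 → 14/24 = 0.5833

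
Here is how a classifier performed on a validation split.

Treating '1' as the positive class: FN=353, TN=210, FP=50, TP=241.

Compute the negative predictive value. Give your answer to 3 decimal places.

NPV = TN/(TN+FN) = 210/(210+353) = 0.373

0.373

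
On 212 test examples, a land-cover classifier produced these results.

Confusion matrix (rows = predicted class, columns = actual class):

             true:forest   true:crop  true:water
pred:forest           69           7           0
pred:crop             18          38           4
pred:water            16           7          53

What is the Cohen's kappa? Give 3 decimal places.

Observed agreement pₒ = trace/N = 160/212 = 0.7547
Expected agreement pₑ = Σ (rowᵢ·colᵢ)/N² = (103·76 + 52·60 + 57·76)/212² = 0.3400
κ = (pₒ − pₑ)/(1 − pₑ) = (0.7547 − 0.3400)/(1 − 0.3400) = 0.628

0.628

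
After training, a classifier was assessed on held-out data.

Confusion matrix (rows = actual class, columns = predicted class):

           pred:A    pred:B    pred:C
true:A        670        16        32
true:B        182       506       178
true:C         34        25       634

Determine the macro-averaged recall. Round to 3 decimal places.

Per-class recall (TP/(TP+FN)):
  A: TP=670, FN=16+32=48 → 670/718 = 0.9331
  B: TP=506, FN=182+178=360 → 506/866 = 0.5843
  C: TP=634, FN=34+25=59 → 634/693 = 0.9149
Macro-recall = mean = (0.9331 + 0.5843 + 0.9149) / 3 = 0.811

0.811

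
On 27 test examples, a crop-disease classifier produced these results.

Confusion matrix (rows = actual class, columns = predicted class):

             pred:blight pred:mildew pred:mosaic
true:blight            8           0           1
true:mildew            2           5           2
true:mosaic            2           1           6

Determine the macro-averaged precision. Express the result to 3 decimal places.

Per-class precision (TP/(TP+FP)):
  blight: TP=8, FP=2+2=4 → 8/12 = 0.6667
  mildew: TP=5, FP=0+1=1 → 5/6 = 0.8333
  mosaic: TP=6, FP=1+2=3 → 6/9 = 0.6667
Macro-precision = mean = (0.6667 + 0.8333 + 0.6667) / 3 = 0.722

0.722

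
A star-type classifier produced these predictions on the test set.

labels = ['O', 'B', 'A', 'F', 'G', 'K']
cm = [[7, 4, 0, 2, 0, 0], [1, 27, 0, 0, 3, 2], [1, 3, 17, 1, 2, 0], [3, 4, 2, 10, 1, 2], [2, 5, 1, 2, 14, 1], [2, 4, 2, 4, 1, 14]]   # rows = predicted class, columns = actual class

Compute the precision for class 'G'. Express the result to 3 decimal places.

0.560

precision = TP/(TP+FP).
G: TP=14, FP=2+5+1+2+1=11 → 14/25 = 0.5600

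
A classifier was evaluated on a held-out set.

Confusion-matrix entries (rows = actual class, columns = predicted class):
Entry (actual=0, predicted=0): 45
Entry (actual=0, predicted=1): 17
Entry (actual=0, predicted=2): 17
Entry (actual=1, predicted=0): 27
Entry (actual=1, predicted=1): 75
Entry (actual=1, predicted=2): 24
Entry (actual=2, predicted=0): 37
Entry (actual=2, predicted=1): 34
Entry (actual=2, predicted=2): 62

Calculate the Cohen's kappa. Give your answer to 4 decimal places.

0.3067

Observed agreement pₒ = trace/N = 182/338 = 0.53846
Expected agreement pₑ = Σ (rowᵢ·colᵢ)/N² = (79·109 + 126·126 + 133·103)/338² = 0.33425
κ = (pₒ − pₑ)/(1 − pₑ) = (0.53846 − 0.33425)/(1 − 0.33425) = 0.3067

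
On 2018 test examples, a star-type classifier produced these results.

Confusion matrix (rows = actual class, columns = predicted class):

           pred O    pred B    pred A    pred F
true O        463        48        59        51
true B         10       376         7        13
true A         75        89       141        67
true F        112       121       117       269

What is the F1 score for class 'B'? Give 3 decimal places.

One-vs-rest for 'B': TP = diagonal; FP = other classes predicted 'B'; FN = 'B' predicted as other.
F1 score = 2·TP/(2·TP+FP+FN).
B: TP=376, FP=48+89+121=258, FN=10+7+13=30 → 752/1040 = 0.7231

0.723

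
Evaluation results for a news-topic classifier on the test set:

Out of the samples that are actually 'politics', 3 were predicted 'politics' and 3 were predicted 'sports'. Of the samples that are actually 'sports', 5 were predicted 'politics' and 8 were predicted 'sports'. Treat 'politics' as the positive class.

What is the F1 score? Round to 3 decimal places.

Precision = TP/(TP+FP) = 3/8 = 0.3750
Recall = TP/(TP+FN) = 3/6 = 0.5000
F1 = 2·TP/(2·TP+FP+FN) = 6/14 = 0.429

0.429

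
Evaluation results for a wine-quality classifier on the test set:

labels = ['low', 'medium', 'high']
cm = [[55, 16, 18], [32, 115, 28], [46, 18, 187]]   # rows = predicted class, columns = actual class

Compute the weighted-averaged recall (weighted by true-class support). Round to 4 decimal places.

Per-class recall (TP/(TP+FN)):
  low: TP=55, FN=32+46=78 → 55/133 = 0.41353
  medium: TP=115, FN=16+18=34 → 115/149 = 0.77181
  high: TP=187, FN=18+28=46 → 187/233 = 0.80258
Weighted-recall = Σ (supportᵢ/N)·recallᵢ with N=515: (133/515)·0.41353 + (149/515)·0.77181 + (233/515)·0.80258 = 0.6932

0.6932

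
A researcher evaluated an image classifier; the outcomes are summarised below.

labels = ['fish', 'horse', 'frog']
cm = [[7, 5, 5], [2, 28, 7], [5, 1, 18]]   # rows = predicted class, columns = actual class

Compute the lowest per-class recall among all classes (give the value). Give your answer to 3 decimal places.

0.500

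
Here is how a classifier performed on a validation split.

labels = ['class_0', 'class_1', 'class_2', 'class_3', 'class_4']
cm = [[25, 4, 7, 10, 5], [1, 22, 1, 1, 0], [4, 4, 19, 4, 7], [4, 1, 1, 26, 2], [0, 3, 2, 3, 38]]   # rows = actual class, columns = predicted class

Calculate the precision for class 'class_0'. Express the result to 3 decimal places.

0.735

One-vs-rest for 'class_0': TP = diagonal; FP = other classes predicted 'class_0'; FN = 'class_0' predicted as other.
precision = TP/(TP+FP).
class_0: TP=25, FP=1+4+4+0=9 → 25/34 = 0.7353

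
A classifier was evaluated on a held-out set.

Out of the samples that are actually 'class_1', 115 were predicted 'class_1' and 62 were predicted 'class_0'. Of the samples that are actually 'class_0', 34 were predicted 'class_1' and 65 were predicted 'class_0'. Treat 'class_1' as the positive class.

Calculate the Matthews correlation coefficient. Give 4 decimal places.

MCC = (TP·TN − FP·FN) / √((TP+FP)(TP+FN)(TN+FP)(TN+FN))
Numerator = 115·65 − 34·62 = 5367
Denominator = √(149·177·99·127) = √331587729 = 18209.5505
MCC = 5367 / 18209.5505 = 0.2947

0.2947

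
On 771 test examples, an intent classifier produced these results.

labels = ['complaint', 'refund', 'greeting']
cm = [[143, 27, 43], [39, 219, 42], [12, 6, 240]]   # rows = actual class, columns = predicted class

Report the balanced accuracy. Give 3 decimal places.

0.777

Balanced accuracy = mean of per-class recall.
  complaint: recall = 143/213 = 0.6714
  refund: recall = 219/300 = 0.7300
  greeting: recall = 240/258 = 0.9302
Mean = (0.6714 + 0.7300 + 0.9302) / 3 = 0.777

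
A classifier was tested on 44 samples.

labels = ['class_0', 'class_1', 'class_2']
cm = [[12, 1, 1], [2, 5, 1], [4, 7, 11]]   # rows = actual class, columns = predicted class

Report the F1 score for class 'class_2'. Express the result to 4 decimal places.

F1 score = 2·TP/(2·TP+FP+FN).
class_2: TP=11, FP=1+1=2, FN=4+7=11 → 22/35 = 0.62857

0.6286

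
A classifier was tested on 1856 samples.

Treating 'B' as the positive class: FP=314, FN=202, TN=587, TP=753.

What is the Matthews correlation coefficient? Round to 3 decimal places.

0.445

MCC = (TP·TN − FP·FN) / √((TP+FP)(TP+FN)(TN+FP)(TN+FN))
Numerator = 753·587 − 314·202 = 378583
Denominator = √(1067·955·901·789) = √724385227665 = 851108.2350
MCC = 378583 / 851108.2350 = 0.445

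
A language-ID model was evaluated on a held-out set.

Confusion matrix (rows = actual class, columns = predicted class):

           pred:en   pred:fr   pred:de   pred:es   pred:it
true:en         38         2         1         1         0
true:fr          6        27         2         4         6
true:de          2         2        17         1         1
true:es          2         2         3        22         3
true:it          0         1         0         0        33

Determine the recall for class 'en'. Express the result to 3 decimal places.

0.905

Take TP from the diagonal, FP from the rest of the 'en' prediction marginal, FN from the rest of the 'en' actual marginal.
recall = TP/(TP+FN).
en: TP=38, FN=2+1+1+0=4 → 38/42 = 0.9048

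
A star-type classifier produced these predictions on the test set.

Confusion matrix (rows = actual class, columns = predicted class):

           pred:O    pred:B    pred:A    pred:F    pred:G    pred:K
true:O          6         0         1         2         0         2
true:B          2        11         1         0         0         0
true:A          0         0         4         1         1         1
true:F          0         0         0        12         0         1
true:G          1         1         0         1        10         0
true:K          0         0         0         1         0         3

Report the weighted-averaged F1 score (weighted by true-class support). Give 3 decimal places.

0.745

Per-class F1 score (2·TP/(2·TP+FP+FN)):
  O: TP=6, FP=2+0+0+1+0=3, FN=0+1+2+0+2=5 → 12/20 = 0.6000
  B: TP=11, FP=0+0+0+1+0=1, FN=2+1+0+0+0=3 → 22/26 = 0.8462
  A: TP=4, FP=1+1+0+0+0=2, FN=0+0+1+1+1=3 → 8/13 = 0.6154
  F: TP=12, FP=2+0+1+1+1=5, FN=0+0+0+0+1=1 → 24/30 = 0.8000
  G: TP=10, FP=0+0+1+0+0=1, FN=1+1+0+1+0=3 → 20/24 = 0.8333
  K: TP=3, FP=2+0+1+1+0=4, FN=0+0+0+1+0=1 → 6/11 = 0.5455
Weighted-F1 score = Σ (supportᵢ/N)·F1 scoreᵢ with N=62: (11/62)·0.6000 + (14/62)·0.8462 + (7/62)·0.6154 + (13/62)·0.8000 + (13/62)·0.8333 + (4/62)·0.5455 = 0.745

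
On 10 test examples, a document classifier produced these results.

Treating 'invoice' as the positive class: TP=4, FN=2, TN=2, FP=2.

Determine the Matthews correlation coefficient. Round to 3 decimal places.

MCC = (TP·TN − FP·FN) / √((TP+FP)(TP+FN)(TN+FP)(TN+FN))
Numerator = 4·2 − 2·2 = 4
Denominator = √(6·6·4·4) = √576 = 24.0000
MCC = 4 / 24.0000 = 0.167

0.167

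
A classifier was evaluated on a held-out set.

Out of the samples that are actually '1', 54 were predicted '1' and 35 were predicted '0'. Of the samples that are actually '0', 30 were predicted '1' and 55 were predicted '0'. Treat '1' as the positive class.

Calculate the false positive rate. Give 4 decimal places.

FPR = FP/(FP+TN) = 30/(30+55) = 0.3529

0.3529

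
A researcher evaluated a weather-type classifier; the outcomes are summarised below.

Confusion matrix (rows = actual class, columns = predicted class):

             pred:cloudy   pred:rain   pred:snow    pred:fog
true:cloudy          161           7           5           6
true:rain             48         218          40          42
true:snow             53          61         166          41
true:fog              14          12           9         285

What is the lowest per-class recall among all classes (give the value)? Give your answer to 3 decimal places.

Per-class recall (TP/(TP+FN)):
  cloudy: TP=161, FN=7+5+6=18 → 161/179 = 0.8994
  rain: TP=218, FN=48+40+42=130 → 218/348 = 0.6264
  snow: TP=166, FN=53+61+41=155 → 166/321 = 0.5171
  fog: TP=285, FN=14+12+9=35 → 285/320 = 0.8906
Lowest is class 'snow' with recall = 0.517.

0.517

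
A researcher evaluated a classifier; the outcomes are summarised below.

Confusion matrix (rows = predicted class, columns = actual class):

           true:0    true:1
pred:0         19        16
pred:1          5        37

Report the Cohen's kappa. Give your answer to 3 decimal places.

0.435

Observed agreement pₒ = trace/N = 56/77 = 0.7273
Expected agreement pₑ = Σ (rowᵢ·colᵢ)/N² = (24·35 + 53·42)/77² = 0.5171
κ = (pₒ − pₑ)/(1 − pₑ) = (0.7273 − 0.5171)/(1 − 0.5171) = 0.435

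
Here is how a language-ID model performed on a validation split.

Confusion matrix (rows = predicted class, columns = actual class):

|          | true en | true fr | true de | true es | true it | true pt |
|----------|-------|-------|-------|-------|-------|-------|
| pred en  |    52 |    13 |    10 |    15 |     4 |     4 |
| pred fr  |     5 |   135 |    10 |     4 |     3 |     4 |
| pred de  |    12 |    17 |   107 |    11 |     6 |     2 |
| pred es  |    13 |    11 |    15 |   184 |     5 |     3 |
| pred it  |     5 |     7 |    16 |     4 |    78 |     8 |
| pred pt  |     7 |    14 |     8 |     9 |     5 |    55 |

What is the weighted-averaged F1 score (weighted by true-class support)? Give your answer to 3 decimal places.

0.711

Per-class F1 score (2·TP/(2·TP+FP+FN)):
  en: TP=52, FP=13+10+15+4+4=46, FN=5+12+13+5+7=42 → 104/192 = 0.5417
  fr: TP=135, FP=5+10+4+3+4=26, FN=13+17+11+7+14=62 → 270/358 = 0.7542
  de: TP=107, FP=12+17+11+6+2=48, FN=10+10+15+16+8=59 → 214/321 = 0.6667
  es: TP=184, FP=13+11+15+5+3=47, FN=15+4+11+4+9=43 → 368/458 = 0.8035
  it: TP=78, FP=5+7+16+4+8=40, FN=4+3+6+5+5=23 → 156/219 = 0.7123
  pt: TP=55, FP=7+14+8+9+5=43, FN=4+4+2+3+8=21 → 110/174 = 0.6322
Weighted-F1 score = Σ (supportᵢ/N)·F1 scoreᵢ with N=861: (94/861)·0.5417 + (197/861)·0.7542 + (166/861)·0.6667 + (227/861)·0.8035 + (101/861)·0.7123 + (76/861)·0.6322 = 0.711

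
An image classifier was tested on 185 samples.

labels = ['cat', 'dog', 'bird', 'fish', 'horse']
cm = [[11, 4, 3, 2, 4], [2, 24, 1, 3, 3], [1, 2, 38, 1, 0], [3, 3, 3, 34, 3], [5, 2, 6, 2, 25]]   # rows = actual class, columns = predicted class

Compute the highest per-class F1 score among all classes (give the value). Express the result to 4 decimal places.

Per-class F1 score (2·TP/(2·TP+FP+FN)):
  cat: TP=11, FP=2+1+3+5=11, FN=4+3+2+4=13 → 22/46 = 0.47826
  dog: TP=24, FP=4+2+3+2=11, FN=2+1+3+3=9 → 48/68 = 0.70588
  bird: TP=38, FP=3+1+3+6=13, FN=1+2+1+0=4 → 76/93 = 0.81720
  fish: TP=34, FP=2+3+1+2=8, FN=3+3+3+3=12 → 68/88 = 0.77273
  horse: TP=25, FP=4+3+0+3=10, FN=5+2+6+2=15 → 50/75 = 0.66667
Highest is class 'bird' with F1 score = 0.8172.

0.8172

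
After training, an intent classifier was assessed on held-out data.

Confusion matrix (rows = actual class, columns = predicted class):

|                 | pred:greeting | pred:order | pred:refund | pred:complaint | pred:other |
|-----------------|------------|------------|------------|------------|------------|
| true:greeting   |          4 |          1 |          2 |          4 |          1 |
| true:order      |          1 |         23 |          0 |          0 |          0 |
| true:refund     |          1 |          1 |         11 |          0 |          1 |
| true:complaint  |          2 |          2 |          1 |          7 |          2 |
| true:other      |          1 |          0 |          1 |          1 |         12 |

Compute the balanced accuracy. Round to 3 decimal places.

Balanced accuracy = mean of per-class recall.
  greeting: recall = 4/12 = 0.3333
  order: recall = 23/24 = 0.9583
  refund: recall = 11/14 = 0.7857
  complaint: recall = 7/14 = 0.5000
  other: recall = 12/15 = 0.8000
Mean = (0.3333 + 0.9583 + 0.7857 + 0.5000 + 0.8000) / 5 = 0.675

0.675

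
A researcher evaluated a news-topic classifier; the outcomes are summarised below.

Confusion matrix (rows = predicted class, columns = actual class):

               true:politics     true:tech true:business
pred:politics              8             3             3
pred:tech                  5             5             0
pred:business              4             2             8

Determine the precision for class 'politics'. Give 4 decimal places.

0.5714

Treat 'politics' as positive and all other classes as negative.
precision = TP/(TP+FP).
politics: TP=8, FP=3+3=6 → 8/14 = 0.57143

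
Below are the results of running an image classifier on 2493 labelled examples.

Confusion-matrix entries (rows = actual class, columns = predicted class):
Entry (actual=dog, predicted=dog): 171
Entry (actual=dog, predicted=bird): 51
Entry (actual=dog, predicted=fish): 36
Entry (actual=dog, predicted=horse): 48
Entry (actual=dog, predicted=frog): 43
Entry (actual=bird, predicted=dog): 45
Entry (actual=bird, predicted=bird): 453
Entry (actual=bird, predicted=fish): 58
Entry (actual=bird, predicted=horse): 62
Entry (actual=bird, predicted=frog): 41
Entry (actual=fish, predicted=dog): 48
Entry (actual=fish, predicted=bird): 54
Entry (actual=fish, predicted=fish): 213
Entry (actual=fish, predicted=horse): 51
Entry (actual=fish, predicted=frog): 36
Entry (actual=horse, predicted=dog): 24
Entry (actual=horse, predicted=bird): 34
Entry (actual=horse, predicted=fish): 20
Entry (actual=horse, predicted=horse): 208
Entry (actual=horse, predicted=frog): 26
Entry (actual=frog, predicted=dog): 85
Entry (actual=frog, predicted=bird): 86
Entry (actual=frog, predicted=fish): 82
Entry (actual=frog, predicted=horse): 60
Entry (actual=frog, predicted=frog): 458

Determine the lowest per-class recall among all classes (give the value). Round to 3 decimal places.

0.490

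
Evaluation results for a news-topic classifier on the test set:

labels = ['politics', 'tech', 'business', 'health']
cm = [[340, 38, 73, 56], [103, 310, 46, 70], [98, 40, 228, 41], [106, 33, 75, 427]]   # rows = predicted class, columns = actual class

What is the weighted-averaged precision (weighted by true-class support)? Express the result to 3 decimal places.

0.630

Per-class precision (TP/(TP+FP)):
  politics: TP=340, FP=38+73+56=167 → 340/507 = 0.6706
  tech: TP=310, FP=103+46+70=219 → 310/529 = 0.5860
  business: TP=228, FP=98+40+41=179 → 228/407 = 0.5602
  health: TP=427, FP=106+33+75=214 → 427/641 = 0.6661
Weighted-precision = Σ (supportᵢ/N)·precisionᵢ with N=2084: (647/2084)·0.6706 + (421/2084)·0.5860 + (422/2084)·0.5602 + (594/2084)·0.6661 = 0.630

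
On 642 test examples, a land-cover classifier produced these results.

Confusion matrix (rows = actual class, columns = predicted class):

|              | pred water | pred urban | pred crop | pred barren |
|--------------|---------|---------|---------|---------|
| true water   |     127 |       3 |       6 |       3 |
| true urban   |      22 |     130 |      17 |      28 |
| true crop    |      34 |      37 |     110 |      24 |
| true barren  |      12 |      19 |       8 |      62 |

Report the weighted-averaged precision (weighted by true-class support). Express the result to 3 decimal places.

Per-class precision (TP/(TP+FP)):
  water: TP=127, FP=22+34+12=68 → 127/195 = 0.6513
  urban: TP=130, FP=3+37+19=59 → 130/189 = 0.6878
  crop: TP=110, FP=6+17+8=31 → 110/141 = 0.7801
  barren: TP=62, FP=3+28+24=55 → 62/117 = 0.5299
Weighted-precision = Σ (supportᵢ/N)·precisionᵢ with N=642: (139/642)·0.6513 + (197/642)·0.6878 + (205/642)·0.7801 + (101/642)·0.5299 = 0.685

0.685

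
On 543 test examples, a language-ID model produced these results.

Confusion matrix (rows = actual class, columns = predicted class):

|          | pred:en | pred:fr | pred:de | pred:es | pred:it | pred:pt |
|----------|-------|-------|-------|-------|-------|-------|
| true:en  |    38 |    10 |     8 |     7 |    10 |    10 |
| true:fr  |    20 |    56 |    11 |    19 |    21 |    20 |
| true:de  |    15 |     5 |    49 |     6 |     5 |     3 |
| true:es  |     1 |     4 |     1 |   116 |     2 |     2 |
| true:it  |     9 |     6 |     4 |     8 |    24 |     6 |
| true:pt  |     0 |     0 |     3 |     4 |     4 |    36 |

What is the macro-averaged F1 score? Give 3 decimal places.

0.558

Per-class F1 score (2·TP/(2·TP+FP+FN)):
  en: TP=38, FP=20+15+1+9+0=45, FN=10+8+7+10+10=45 → 76/166 = 0.4578
  fr: TP=56, FP=10+5+4+6+0=25, FN=20+11+19+21+20=91 → 112/228 = 0.4912
  de: TP=49, FP=8+11+1+4+3=27, FN=15+5+6+5+3=34 → 98/159 = 0.6164
  es: TP=116, FP=7+19+6+8+4=44, FN=1+4+1+2+2=10 → 232/286 = 0.8112
  it: TP=24, FP=10+21+5+2+4=42, FN=9+6+4+8+6=33 → 48/123 = 0.3902
  pt: TP=36, FP=10+20+3+2+6=41, FN=0+0+3+4+4=11 → 72/124 = 0.5806
Macro-F1 score = mean = (0.4578 + 0.4912 + 0.6164 + 0.8112 + 0.3902 + 0.5806) / 6 = 0.558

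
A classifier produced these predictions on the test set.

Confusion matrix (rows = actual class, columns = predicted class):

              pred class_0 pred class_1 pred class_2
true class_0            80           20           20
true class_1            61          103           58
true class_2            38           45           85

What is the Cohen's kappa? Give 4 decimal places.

Observed agreement pₒ = trace/N = 268/510 = 0.52549
Expected agreement pₑ = Σ (rowᵢ·colᵢ)/N² = (120·179 + 222·168 + 168·163)/510² = 0.33126
κ = (pₒ − pₑ)/(1 − pₑ) = (0.52549 − 0.33126)/(1 − 0.33126) = 0.2904

0.2904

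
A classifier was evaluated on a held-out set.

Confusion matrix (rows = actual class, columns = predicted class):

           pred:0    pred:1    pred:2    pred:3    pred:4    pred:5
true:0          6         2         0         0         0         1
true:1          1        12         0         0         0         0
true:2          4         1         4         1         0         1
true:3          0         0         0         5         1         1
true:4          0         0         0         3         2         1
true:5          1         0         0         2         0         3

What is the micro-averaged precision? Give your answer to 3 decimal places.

Micro-averaging pools counts across classes: ΣTP=32, ΣFP=20, ΣFN=20.
Micro-precision = TP/(TP+FP) on pooled counts = 0.615 (equals overall accuracy in single-label multiclass).

0.615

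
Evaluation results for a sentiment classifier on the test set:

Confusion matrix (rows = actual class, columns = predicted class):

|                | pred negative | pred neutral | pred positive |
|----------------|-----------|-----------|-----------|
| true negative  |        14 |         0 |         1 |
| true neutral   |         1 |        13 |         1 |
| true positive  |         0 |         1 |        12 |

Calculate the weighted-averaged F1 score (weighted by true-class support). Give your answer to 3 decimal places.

0.907

Per-class F1 score (2·TP/(2·TP+FP+FN)):
  negative: TP=14, FP=1+0=1, FN=0+1=1 → 28/30 = 0.9333
  neutral: TP=13, FP=0+1=1, FN=1+1=2 → 26/29 = 0.8966
  positive: TP=12, FP=1+1=2, FN=0+1=1 → 24/27 = 0.8889
Weighted-F1 score = Σ (supportᵢ/N)·F1 scoreᵢ with N=43: (15/43)·0.9333 + (15/43)·0.8966 + (13/43)·0.8889 = 0.907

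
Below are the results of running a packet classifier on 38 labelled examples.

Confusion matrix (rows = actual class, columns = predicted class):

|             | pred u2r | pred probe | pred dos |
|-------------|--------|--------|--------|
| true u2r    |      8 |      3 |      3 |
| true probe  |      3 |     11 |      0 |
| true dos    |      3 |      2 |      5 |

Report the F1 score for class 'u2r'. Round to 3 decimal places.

F1 score = 2·TP/(2·TP+FP+FN).
u2r: TP=8, FP=3+3=6, FN=3+3=6 → 16/28 = 0.5714

0.571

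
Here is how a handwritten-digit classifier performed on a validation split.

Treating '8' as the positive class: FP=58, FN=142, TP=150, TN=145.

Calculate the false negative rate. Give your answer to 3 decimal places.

FNR = FN/(FN+TP) = 142/(142+150) = 0.486

0.486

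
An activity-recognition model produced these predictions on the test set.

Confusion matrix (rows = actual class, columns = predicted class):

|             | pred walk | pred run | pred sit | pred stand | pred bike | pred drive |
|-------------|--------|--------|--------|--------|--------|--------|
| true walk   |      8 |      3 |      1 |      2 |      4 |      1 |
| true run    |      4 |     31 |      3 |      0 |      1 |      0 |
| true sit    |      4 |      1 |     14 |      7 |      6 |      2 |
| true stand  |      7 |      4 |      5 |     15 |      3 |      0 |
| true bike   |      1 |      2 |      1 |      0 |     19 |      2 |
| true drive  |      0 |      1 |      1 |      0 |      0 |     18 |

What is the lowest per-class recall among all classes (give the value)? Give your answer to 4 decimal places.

Per-class recall (TP/(TP+FN)):
  walk: TP=8, FN=3+1+2+4+1=11 → 8/19 = 0.42105
  run: TP=31, FN=4+3+0+1+0=8 → 31/39 = 0.79487
  sit: TP=14, FN=4+1+7+6+2=20 → 14/34 = 0.41176
  stand: TP=15, FN=7+4+5+3+0=19 → 15/34 = 0.44118
  bike: TP=19, FN=1+2+1+0+2=6 → 19/25 = 0.76000
  drive: TP=18, FN=0+1+1+0+0=2 → 18/20 = 0.90000
Lowest is class 'sit' with recall = 0.4118.

0.4118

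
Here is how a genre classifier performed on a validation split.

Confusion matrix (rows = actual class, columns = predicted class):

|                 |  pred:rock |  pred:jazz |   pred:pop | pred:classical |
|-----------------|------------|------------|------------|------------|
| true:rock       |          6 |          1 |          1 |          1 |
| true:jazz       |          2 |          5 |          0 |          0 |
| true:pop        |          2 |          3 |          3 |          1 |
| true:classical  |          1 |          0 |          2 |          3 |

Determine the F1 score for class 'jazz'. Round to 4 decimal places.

0.6250

Treat 'jazz' as positive and all other classes as negative.
F1 score = 2·TP/(2·TP+FP+FN).
jazz: TP=5, FP=1+3+0=4, FN=2+0+0=2 → 10/16 = 0.62500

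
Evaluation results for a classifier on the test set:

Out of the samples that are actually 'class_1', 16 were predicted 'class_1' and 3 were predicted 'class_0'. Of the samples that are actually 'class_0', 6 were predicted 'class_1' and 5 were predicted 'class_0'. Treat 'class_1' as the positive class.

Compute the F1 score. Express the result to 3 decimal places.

Precision = TP/(TP+FP) = 16/22 = 0.7273
Recall = TP/(TP+FN) = 16/19 = 0.8421
F1 = 2·TP/(2·TP+FP+FN) = 32/41 = 0.780

0.780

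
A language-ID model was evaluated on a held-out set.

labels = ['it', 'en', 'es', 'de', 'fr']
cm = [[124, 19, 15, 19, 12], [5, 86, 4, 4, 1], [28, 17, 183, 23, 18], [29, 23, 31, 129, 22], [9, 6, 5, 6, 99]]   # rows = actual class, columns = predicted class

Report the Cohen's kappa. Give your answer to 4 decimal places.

Observed agreement pₒ = trace/N = 621/917 = 0.67721
Expected agreement pₑ = Σ (rowᵢ·colᵢ)/N² = (189·195 + 100·151 + 269·238 + 234·181 + 125·152)/917² = 0.21089
κ = (pₒ − pₑ)/(1 − pₑ) = (0.67721 − 0.21089)/(1 − 0.21089) = 0.5909

0.5909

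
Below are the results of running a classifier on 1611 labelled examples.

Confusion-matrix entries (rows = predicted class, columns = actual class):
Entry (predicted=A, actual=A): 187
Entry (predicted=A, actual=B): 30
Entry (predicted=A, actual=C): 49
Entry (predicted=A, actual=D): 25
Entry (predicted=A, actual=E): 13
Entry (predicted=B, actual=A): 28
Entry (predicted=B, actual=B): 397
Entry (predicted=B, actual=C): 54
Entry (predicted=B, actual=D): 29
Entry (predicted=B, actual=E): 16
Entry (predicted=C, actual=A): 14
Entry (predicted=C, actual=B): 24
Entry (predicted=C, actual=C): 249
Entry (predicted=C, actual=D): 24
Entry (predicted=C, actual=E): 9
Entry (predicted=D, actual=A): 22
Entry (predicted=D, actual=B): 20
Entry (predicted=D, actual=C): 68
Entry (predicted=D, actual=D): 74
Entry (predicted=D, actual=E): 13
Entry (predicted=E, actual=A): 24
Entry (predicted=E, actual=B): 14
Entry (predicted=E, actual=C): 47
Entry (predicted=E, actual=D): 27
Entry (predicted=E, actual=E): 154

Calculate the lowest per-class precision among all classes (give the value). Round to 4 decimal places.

0.3756

Per-class precision (TP/(TP+FP)):
  A: TP=187, FP=30+49+25+13=117 → 187/304 = 0.61513
  B: TP=397, FP=28+54+29+16=127 → 397/524 = 0.75763
  C: TP=249, FP=14+24+24+9=71 → 249/320 = 0.77813
  D: TP=74, FP=22+20+68+13=123 → 74/197 = 0.37563
  E: TP=154, FP=24+14+47+27=112 → 154/266 = 0.57895
Lowest is class 'D' with precision = 0.3756.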